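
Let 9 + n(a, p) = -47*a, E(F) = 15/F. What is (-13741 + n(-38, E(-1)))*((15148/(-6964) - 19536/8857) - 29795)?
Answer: 5497548400582200/15420037 ≈ 3.5652e+8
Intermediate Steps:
n(a, p) = -9 - 47*a
(-13741 + n(-38, E(-1)))*((15148/(-6964) - 19536/8857) - 29795) = (-13741 + (-9 - 47*(-38)))*((15148/(-6964) - 19536/8857) - 29795) = (-13741 + (-9 + 1786))*((15148*(-1/6964) - 19536*1/8857) - 29795) = (-13741 + 1777)*((-3787/1741 - 19536/8857) - 29795) = -11964*(-67553635/15420037 - 29795) = -11964*(-459507556050/15420037) = 5497548400582200/15420037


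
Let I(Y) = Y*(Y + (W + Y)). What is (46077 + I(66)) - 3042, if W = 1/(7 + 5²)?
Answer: 827985/16 ≈ 51749.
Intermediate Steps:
W = 1/32 (W = 1/(7 + 25) = 1/32 ≈ 0.031250)
I(Y) = Y*(1/32 + 2*Y) (I(Y) = Y*(Y + (1/32 + Y)) = Y*(1/32 + 2*Y))
(46077 + I(66)) - 3042 = (46077 + (1/32)*66*(1 + 64*66)) - 3042 = (46077 + (1/32)*66*(1 + 4224)) - 3042 = (46077 + (1/32)*66*4225) - 3042 = (46077 + 139425/16) - 3042 = 876657/16 - 3042 = 827985/16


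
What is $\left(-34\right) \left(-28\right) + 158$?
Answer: $1110$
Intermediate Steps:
$\left(-34\right) \left(-28\right) + 158 = 952 + 158 = 1110$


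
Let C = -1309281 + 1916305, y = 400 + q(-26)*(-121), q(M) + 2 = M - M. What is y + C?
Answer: 607666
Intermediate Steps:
q(M) = -2 (q(M) = -2 + (M - M) = -2 + 0 = -2)
y = 642 (y = 400 - 2*(-121) = 400 + 242 = 642)
C = 607024
y + C = 642 + 607024 = 607666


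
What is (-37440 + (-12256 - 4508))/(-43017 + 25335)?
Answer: 9034/2947 ≈ 3.0655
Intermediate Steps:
(-37440 + (-12256 - 4508))/(-43017 + 25335) = (-37440 - 16764)/(-17682) = -54204*(-1/17682) = 9034/2947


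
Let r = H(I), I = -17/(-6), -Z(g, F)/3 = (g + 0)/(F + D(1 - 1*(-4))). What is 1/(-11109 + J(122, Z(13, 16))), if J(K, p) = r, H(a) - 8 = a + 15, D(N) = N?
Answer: -6/66499 ≈ -9.0227e-5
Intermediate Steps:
Z(g, F) = -3*g/(5 + F) (Z(g, F) = -3*(g + 0)/(F + (1 - 1*(-4))) = -3*g/(F + (1 + 4)) = -3*g/(F + 5) = -3*g/(5 + F))
I = 17/6 (I = -17*(-1/6) = 17/6 ≈ 2.8333)
H(a) = 23 + a (H(a) = 8 + (a + 15) = 8 + (15 + a) = 23 + a)
r = 155/6 (r = 23 + 17/6 = 155/6 ≈ 25.833)
J(K, p) = 155/6
1/(-11109 + J(122, Z(13, 16))) = 1/(-11109 + 155/6) = 1/(-66499/6) = -6/66499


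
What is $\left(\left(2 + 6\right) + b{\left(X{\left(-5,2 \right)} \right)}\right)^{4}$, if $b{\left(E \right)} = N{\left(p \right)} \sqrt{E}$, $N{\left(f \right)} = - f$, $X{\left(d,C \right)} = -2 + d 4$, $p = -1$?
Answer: $\left(8 + i \sqrt{22}\right)^{4} \approx -3868.0 + 6303.9 i$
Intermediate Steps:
$X{\left(d,C \right)} = -2 + 4 d$
$b{\left(E \right)} = \sqrt{E}$ ($b{\left(E \right)} = \left(-1\right) \left(-1\right) \sqrt{E} = 1 \sqrt{E} = \sqrt{E}$)
$\left(\left(2 + 6\right) + b{\left(X{\left(-5,2 \right)} \right)}\right)^{4} = \left(\left(2 + 6\right) + \sqrt{-2 + 4 \left(-5\right)}\right)^{4} = \left(8 + \sqrt{-2 - 20}\right)^{4} = \left(8 + \sqrt{-22}\right)^{4} = \left(8 + i \sqrt{22}\right)^{4}$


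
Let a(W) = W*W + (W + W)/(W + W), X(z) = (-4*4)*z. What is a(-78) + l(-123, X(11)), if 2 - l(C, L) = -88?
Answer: 6175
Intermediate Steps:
X(z) = -16*z
l(C, L) = 90 (l(C, L) = 2 - 1*(-88) = 2 + 88 = 90)
a(W) = 1 + W² (a(W) = W² + (2*W)/((2*W)) = W² + (2*W)*(1/(2*W)) = W² + 1 = 1 + W²)
a(-78) + l(-123, X(11)) = (1 + (-78)²) + 90 = (1 + 6084) + 90 = 6085 + 90 = 6175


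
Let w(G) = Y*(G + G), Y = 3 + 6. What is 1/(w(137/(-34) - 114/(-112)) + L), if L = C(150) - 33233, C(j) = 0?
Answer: -476/15844711 ≈ -3.0042e-5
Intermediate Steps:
Y = 9
w(G) = 18*G (w(G) = 9*(G + G) = 9*(2*G) = 18*G)
L = -33233 (L = 0 - 33233 = -33233)
1/(w(137/(-34) - 114/(-112)) + L) = 1/(18*(137/(-34) - 114/(-112)) - 33233) = 1/(18*(137*(-1/34) - 114*(-1/112)) - 33233) = 1/(18*(-137/34 + 57/56) - 33233) = 1/(18*(-2867/952) - 33233) = 1/(-25803/476 - 33233) = 1/(-15844711/476) = -476/15844711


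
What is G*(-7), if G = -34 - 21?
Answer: 385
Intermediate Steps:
G = -55
G*(-7) = -55*(-7) = 385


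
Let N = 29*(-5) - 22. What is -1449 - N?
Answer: -1282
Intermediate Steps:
N = -167 (N = -145 - 22 = -167)
-1449 - N = -1449 - 1*(-167) = -1449 + 167 = -1282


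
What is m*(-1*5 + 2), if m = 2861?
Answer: -8583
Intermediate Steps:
m*(-1*5 + 2) = 2861*(-1*5 + 2) = 2861*(-5 + 2) = 2861*(-3) = -8583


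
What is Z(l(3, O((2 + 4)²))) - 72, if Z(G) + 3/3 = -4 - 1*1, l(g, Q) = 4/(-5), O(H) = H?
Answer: -78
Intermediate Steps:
l(g, Q) = -⅘ (l(g, Q) = 4*(-⅕) = -⅘)
Z(G) = -6 (Z(G) = -1 + (-4 - 1*1) = -1 + (-4 - 1) = -1 - 5 = -6)
Z(l(3, O((2 + 4)²))) - 72 = -6 - 72 = -78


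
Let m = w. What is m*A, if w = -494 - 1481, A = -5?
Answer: 9875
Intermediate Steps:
w = -1975
m = -1975
m*A = -1975*(-5) = 9875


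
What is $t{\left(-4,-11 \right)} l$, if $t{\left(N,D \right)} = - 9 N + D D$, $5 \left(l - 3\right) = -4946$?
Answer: $- \frac{774167}{5} \approx -1.5483 \cdot 10^{5}$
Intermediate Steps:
$l = - \frac{4931}{5}$ ($l = 3 + \frac{1}{5} \left(-4946\right) = 3 - \frac{4946}{5} = - \frac{4931}{5} \approx -986.2$)
$t{\left(N,D \right)} = D^{2} - 9 N$ ($t{\left(N,D \right)} = - 9 N + D^{2} = D^{2} - 9 N$)
$t{\left(-4,-11 \right)} l = \left(\left(-11\right)^{2} - -36\right) \left(- \frac{4931}{5}\right) = \left(121 + 36\right) \left(- \frac{4931}{5}\right) = 157 \left(- \frac{4931}{5}\right) = - \frac{774167}{5}$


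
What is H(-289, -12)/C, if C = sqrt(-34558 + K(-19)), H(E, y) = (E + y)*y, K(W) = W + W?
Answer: -602*I/31 ≈ -19.419*I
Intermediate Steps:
K(W) = 2*W
H(E, y) = y*(E + y)
C = 186*I (C = sqrt(-34558 + 2*(-19)) = sqrt(-34558 - 38) = sqrt(-34596) = 186*I ≈ 186.0*I)
H(-289, -12)/C = (-12*(-289 - 12))/((186*I)) = (-12*(-301))*(-I/186) = 3612*(-I/186) = -602*I/31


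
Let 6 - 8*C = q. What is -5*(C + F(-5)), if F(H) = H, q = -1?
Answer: 165/8 ≈ 20.625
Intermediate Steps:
C = 7/8 (C = 3/4 - 1/8*(-1) = 3/4 + 1/8 = 7/8 ≈ 0.87500)
-5*(C + F(-5)) = -5*(7/8 - 5) = -5*(-33/8) = 165/8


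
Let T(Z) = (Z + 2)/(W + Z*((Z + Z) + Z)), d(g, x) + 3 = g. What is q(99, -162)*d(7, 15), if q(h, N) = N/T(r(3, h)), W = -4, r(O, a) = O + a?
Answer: -2527848/13 ≈ -1.9445e+5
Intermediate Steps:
d(g, x) = -3 + g
T(Z) = (2 + Z)/(-4 + 3*Z**2) (T(Z) = (Z + 2)/(-4 + Z*((Z + Z) + Z)) = (2 + Z)/(-4 + Z*(2*Z + Z)) = (2 + Z)/(-4 + Z*(3*Z)) = (2 + Z)/(-4 + 3*Z**2))
q(h, N) = N*(-4 + 3*(3 + h)**2)/(5 + h) (q(h, N) = N/(((2 + (3 + h))/(-4 + 3*(3 + h)**2))) = N/(((5 + h)/(-4 + 3*(3 + h)**2))) = N*((-4 + 3*(3 + h)**2)/(5 + h)) = N*(-4 + 3*(3 + h)**2)/(5 + h))
q(99, -162)*d(7, 15) = (-162*(-4 + 3*(3 + 99)**2)/(5 + 99))*(-3 + 7) = -162*(-4 + 3*102**2)/104*4 = -162*1/104*(-4 + 3*10404)*4 = -162*1/104*(-4 + 31212)*4 = -162*1/104*31208*4 = -631962/13*4 = -2527848/13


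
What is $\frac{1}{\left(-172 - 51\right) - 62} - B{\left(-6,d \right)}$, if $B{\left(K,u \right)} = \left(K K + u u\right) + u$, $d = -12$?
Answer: $- \frac{47881}{285} \approx -168.0$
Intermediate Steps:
$B{\left(K,u \right)} = u + K^{2} + u^{2}$ ($B{\left(K,u \right)} = \left(K^{2} + u^{2}\right) + u = u + K^{2} + u^{2}$)
$\frac{1}{\left(-172 - 51\right) - 62} - B{\left(-6,d \right)} = \frac{1}{\left(-172 - 51\right) - 62} - \left(-12 + \left(-6\right)^{2} + \left(-12\right)^{2}\right) = \frac{1}{-223 - 62} - \left(-12 + 36 + 144\right) = \frac{1}{-285} - 168 = - \frac{1}{285} - 168 = - \frac{47881}{285}$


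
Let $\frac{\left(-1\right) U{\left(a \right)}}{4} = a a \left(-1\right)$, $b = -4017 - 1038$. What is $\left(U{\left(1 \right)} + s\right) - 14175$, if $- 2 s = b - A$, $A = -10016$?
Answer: $- \frac{33303}{2} \approx -16652.0$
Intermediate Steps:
$b = -5055$
$U{\left(a \right)} = 4 a^{2}$ ($U{\left(a \right)} = - 4 a a \left(-1\right) = - 4 a^{2} \left(-1\right) = - 4 \left(- a^{2}\right) = 4 a^{2}$)
$s = - \frac{4961}{2}$ ($s = - \frac{-5055 - -10016}{2} = - \frac{-5055 + 10016}{2} = \left(- \frac{1}{2}\right) 4961 = - \frac{4961}{2} \approx -2480.5$)
$\left(U{\left(1 \right)} + s\right) - 14175 = \left(4 \cdot 1^{2} - \frac{4961}{2}\right) - 14175 = \left(4 \cdot 1 - \frac{4961}{2}\right) - 14175 = \left(4 - \frac{4961}{2}\right) - 14175 = - \frac{4953}{2} - 14175 = - \frac{33303}{2}$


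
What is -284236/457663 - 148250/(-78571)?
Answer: 45515832994/35959039573 ≈ 1.2658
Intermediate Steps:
-284236/457663 - 148250/(-78571) = -284236*1/457663 - 148250*(-1/78571) = -284236/457663 + 148250/78571 = 45515832994/35959039573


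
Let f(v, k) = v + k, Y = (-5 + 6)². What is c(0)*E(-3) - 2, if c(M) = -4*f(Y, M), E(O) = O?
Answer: 10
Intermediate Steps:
Y = 1 (Y = 1² = 1)
f(v, k) = k + v
c(M) = -4 - 4*M (c(M) = -4*(M + 1) = -4*(1 + M) = -4 - 4*M)
c(0)*E(-3) - 2 = (-4 - 4*0)*(-3) - 2 = (-4 + 0)*(-3) - 2 = -4*(-3) - 2 = 12 - 2 = 10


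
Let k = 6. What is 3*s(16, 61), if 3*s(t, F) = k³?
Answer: 216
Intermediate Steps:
s(t, F) = 72 (s(t, F) = (⅓)*6³ = (⅓)*216 = 72)
3*s(16, 61) = 3*72 = 216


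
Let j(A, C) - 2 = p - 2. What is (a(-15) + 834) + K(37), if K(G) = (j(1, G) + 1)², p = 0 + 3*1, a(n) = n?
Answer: 835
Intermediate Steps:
p = 3 (p = 0 + 3 = 3)
j(A, C) = 3 (j(A, C) = 2 + (3 - 2) = 2 + 1 = 3)
K(G) = 16 (K(G) = (3 + 1)² = 4² = 16)
(a(-15) + 834) + K(37) = (-15 + 834) + 16 = 819 + 16 = 835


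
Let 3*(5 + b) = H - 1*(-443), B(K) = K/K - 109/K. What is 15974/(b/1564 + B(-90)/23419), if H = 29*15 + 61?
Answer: 13164406780140/162371479 ≈ 81076.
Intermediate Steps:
B(K) = 1 - 109/K
H = 496 (H = 435 + 61 = 496)
b = 308 (b = -5 + (496 - 1*(-443))/3 = -5 + (496 + 443)/3 = -5 + (⅓)*939 = -5 + 313 = 308)
15974/(b/1564 + B(-90)/23419) = 15974/(308/1564 + ((-109 - 90)/(-90))/23419) = 15974/(308*(1/1564) - 1/90*(-199)*(1/23419)) = 15974/(77/391 + (199/90)*(1/23419)) = 15974/(77/391 + 199/2107710) = 15974/(162371479/824114610) = 15974*(824114610/162371479) = 13164406780140/162371479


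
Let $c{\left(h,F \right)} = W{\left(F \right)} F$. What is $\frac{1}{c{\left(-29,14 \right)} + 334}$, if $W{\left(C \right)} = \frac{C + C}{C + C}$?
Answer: $\frac{1}{348} \approx 0.0028736$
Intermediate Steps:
$W{\left(C \right)} = 1$ ($W{\left(C \right)} = \frac{2 C}{2 C} = 2 C \frac{1}{2 C} = 1$)
$c{\left(h,F \right)} = F$ ($c{\left(h,F \right)} = 1 F = F$)
$\frac{1}{c{\left(-29,14 \right)} + 334} = \frac{1}{14 + 334} = \frac{1}{348}$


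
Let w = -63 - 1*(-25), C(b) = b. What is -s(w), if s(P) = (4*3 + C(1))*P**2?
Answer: -18772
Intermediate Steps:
w = -38 (w = -63 + 25 = -38)
s(P) = 13*P**2 (s(P) = (4*3 + 1)*P**2 = (12 + 1)*P**2 = 13*P**2)
-s(w) = -13*(-38)**2 = -13*1444 = -1*18772 = -18772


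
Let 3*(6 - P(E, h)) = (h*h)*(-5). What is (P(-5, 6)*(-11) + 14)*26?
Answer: -18512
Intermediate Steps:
P(E, h) = 6 + 5*h²/3 (P(E, h) = 6 - h*h*(-5)/3 = 6 - h²*(-5)/3 = 6 - (-5)*h²/3 = 6 + 5*h²/3)
(P(-5, 6)*(-11) + 14)*26 = ((6 + (5/3)*6²)*(-11) + 14)*26 = ((6 + (5/3)*36)*(-11) + 14)*26 = ((6 + 60)*(-11) + 14)*26 = (66*(-11) + 14)*26 = (-726 + 14)*26 = -712*26 = -18512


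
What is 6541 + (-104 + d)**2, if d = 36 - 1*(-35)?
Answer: 7630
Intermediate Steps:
d = 71 (d = 36 + 35 = 71)
6541 + (-104 + d)**2 = 6541 + (-104 + 71)**2 = 6541 + (-33)**2 = 6541 + 1089 = 7630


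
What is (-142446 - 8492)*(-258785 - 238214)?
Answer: 75016035062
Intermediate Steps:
(-142446 - 8492)*(-258785 - 238214) = -150938*(-496999) = 75016035062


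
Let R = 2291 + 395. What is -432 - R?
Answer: -3118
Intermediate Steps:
R = 2686
-432 - R = -432 - 1*2686 = -432 - 2686 = -3118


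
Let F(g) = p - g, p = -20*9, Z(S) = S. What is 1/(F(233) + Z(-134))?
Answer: -1/547 ≈ -0.0018282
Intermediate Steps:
p = -180
F(g) = -180 - g
1/(F(233) + Z(-134)) = 1/((-180 - 1*233) - 134) = 1/((-180 - 233) - 134) = 1/(-413 - 134) = 1/(-547) = -1/547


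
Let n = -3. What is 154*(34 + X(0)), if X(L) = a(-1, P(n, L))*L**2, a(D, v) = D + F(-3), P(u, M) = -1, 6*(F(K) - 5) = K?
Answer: 5236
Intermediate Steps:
F(K) = 5 + K/6
a(D, v) = 9/2 + D (a(D, v) = D + (5 + (1/6)*(-3)) = D + (5 - 1/2) = D + 9/2 = 9/2 + D)
X(L) = 7*L**2/2 (X(L) = (9/2 - 1)*L**2 = 7*L**2/2)
154*(34 + X(0)) = 154*(34 + (7/2)*0**2) = 154*(34 + (7/2)*0) = 154*(34 + 0) = 154*34 = 5236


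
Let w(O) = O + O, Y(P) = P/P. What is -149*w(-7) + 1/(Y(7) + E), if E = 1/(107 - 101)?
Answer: 14608/7 ≈ 2086.9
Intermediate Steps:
Y(P) = 1
E = 1/6 ≈ 0.16667
w(O) = 2*O
-149*w(-7) + 1/(Y(7) + E) = -298*(-7) + 1/(1 + 1/6) = -149*(-14) + 1/(7/6) = 2086 + 6/7 = 14608/7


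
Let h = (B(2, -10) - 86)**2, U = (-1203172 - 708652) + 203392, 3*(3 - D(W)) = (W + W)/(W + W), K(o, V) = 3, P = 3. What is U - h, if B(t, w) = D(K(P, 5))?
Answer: -15438388/9 ≈ -1.7154e+6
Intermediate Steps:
D(W) = 8/3 (D(W) = 3 - (W + W)/(3*(W + W)) = 3 - 2*W/(3*(2*W)) = 3 - 2*W*1/(2*W)/3 = 3 - 1/3*1 = 3 - 1/3 = 8/3)
B(t, w) = 8/3
U = -1708432 (U = -1911824 + 203392 = -1708432)
h = 62500/9 (h = (8/3 - 86)**2 = (-250/3)**2 = 62500/9 ≈ 6944.4)
U - h = -1708432 - 1*62500/9 = -1708432 - 62500/9 = -15438388/9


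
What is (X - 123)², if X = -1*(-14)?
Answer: 11881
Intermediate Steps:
X = 14
(X - 123)² = (14 - 123)² = (-109)² = 11881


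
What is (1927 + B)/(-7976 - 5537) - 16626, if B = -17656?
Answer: -224651409/13513 ≈ -16625.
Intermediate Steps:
(1927 + B)/(-7976 - 5537) - 16626 = (1927 - 17656)/(-7976 - 5537) - 16626 = -15729/(-13513) - 16626 = -15729*(-1/13513) - 16626 = 15729/13513 - 16626 = -224651409/13513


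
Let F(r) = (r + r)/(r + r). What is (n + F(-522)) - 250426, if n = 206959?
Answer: -43466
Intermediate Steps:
F(r) = 1 (F(r) = (2*r)/((2*r)) = (2*r)*(1/(2*r)) = 1)
(n + F(-522)) - 250426 = (206959 + 1) - 250426 = 206960 - 250426 = -43466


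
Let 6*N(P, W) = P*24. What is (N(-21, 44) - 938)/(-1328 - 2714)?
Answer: 511/2021 ≈ 0.25285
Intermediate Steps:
N(P, W) = 4*P (N(P, W) = (P*24)/6 = (24*P)/6 = 4*P)
(N(-21, 44) - 938)/(-1328 - 2714) = (4*(-21) - 938)/(-1328 - 2714) = (-84 - 938)/(-4042) = -1022*(-1/4042) = 511/2021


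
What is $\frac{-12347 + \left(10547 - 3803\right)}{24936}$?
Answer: $- \frac{5603}{24936} \approx -0.2247$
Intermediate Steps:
$\frac{-12347 + \left(10547 - 3803\right)}{24936} = \left(-12347 + 6744\right) \frac{1}{24936} = \left(-5603\right) \frac{1}{24936} = - \frac{5603}{24936}$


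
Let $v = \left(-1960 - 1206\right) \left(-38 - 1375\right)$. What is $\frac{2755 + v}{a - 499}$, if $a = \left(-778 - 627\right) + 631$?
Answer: $- \frac{4476313}{1273} \approx -3516.3$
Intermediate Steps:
$v = 4473558$ ($v = \left(-3166\right) \left(-1413\right) = 4473558$)
$a = -774$ ($a = -1405 + 631 = -774$)
$\frac{2755 + v}{a - 499} = \frac{2755 + 4473558}{-774 - 499} = \frac{4476313}{-1273} = 4476313 \left(- \frac{1}{1273}\right) = - \frac{4476313}{1273}$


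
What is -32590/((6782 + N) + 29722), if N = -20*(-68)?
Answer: -16295/18932 ≈ -0.86071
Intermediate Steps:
N = 1360
-32590/((6782 + N) + 29722) = -32590/((6782 + 1360) + 29722) = -32590/(8142 + 29722) = -32590/37864 = -32590*1/37864 = -16295/18932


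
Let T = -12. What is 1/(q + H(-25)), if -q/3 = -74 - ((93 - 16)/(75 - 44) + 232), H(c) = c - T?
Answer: 31/28286 ≈ 0.0010959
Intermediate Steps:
H(c) = 12 + c (H(c) = c - 1*(-12) = c + 12 = 12 + c)
q = 28689/31 (q = -3*(-74 - ((93 - 16)/(75 - 44) + 232)) = -3*(-74 - (77/31 + 232)) = -3*(-74 - 1*7269/31) = -3*(-74 - 7269/31) = -3*(-9563/31) = 28689/31 ≈ 925.45)
1/(q + H(-25)) = 1/(28689/31 + (12 - 25)) = 1/(28689/31 - 13) = 1/(28286/31) = 31/28286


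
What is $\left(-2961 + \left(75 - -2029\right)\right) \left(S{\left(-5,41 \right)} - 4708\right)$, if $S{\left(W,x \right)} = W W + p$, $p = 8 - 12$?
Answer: $4016759$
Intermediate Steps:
$p = -4$ ($p = 8 - 12 = -4$)
$S{\left(W,x \right)} = -4 + W^{2}$ ($S{\left(W,x \right)} = W W - 4 = W^{2} - 4 = -4 + W^{2}$)
$\left(-2961 + \left(75 - -2029\right)\right) \left(S{\left(-5,41 \right)} - 4708\right) = \left(-2961 + \left(75 - -2029\right)\right) \left(\left(-4 + \left(-5\right)^{2}\right) - 4708\right) = \left(-2961 + \left(75 + 2029\right)\right) \left(\left(-4 + 25\right) - 4708\right) = \left(-2961 + 2104\right) \left(21 - 4708\right) = \left(-857\right) \left(-4687\right) = 4016759$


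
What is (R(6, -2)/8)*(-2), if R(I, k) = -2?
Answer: ½ ≈ 0.50000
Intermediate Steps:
(R(6, -2)/8)*(-2) = (-2/8)*(-2) = ((⅛)*(-2))*(-2) = -¼*(-2) = ½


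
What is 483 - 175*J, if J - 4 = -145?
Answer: 25158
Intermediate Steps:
J = -141 (J = 4 - 145 = -141)
483 - 175*J = 483 - 175*(-141) = 483 + 24675 = 25158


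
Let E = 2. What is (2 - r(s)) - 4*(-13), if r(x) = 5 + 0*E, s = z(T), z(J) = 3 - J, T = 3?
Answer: 49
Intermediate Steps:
s = 0 (s = 3 - 1*3 = 3 - 3 = 0)
r(x) = 5 (r(x) = 5 + 0*2 = 5 + 0 = 5)
(2 - r(s)) - 4*(-13) = (2 - 1*5) - 4*(-13) = (2 - 5) + 52 = -3 + 52 = 49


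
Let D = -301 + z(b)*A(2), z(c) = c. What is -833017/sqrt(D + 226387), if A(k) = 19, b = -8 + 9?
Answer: -833017*sqrt(226105)/226105 ≈ -1751.9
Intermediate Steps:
b = 1
D = -282 (D = -301 + 1*19 = -301 + 19 = -282)
-833017/sqrt(D + 226387) = -833017/sqrt(-282 + 226387) = -833017*sqrt(226105)/226105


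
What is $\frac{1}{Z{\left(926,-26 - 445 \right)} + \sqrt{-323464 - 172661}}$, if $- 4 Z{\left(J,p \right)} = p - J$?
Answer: $\frac{5588}{9889609} - \frac{5040 i \sqrt{5}}{9889609} \approx 0.00056504 - 0.0011396 i$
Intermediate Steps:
$Z{\left(J,p \right)} = - \frac{p}{4} + \frac{J}{4}$ ($Z{\left(J,p \right)} = - \frac{p - J}{4} = - \frac{p}{4} + \frac{J}{4}$)
$\frac{1}{Z{\left(926,-26 - 445 \right)} + \sqrt{-323464 - 172661}} = \frac{1}{\left(- \frac{-26 - 445}{4} + \frac{1}{4} \cdot 926\right) + \sqrt{-323464 - 172661}} = \frac{1}{\left(- \frac{-26 - 445}{4} + \frac{463}{2}\right) + \sqrt{-496125}} = \frac{1}{\left(\left(- \frac{1}{4}\right) \left(-471\right) + \frac{463}{2}\right) + 315 i \sqrt{5}} = \frac{1}{\left(\frac{471}{4} + \frac{463}{2}\right) + 315 i \sqrt{5}} = \frac{1}{\frac{1397}{4} + 315 i \sqrt{5}}$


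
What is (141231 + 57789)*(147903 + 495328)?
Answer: 128015833620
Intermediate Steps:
(141231 + 57789)*(147903 + 495328) = 199020*643231 = 128015833620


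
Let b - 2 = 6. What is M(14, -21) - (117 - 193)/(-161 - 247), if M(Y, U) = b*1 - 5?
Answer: 287/102 ≈ 2.8137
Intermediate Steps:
b = 8 (b = 2 + 6 = 8)
M(Y, U) = 3 (M(Y, U) = 8*1 - 5 = 8 - 5 = 3)
M(14, -21) - (117 - 193)/(-161 - 247) = 3 - (117 - 193)/(-161 - 247) = 3 - (-76)/(-408) = 3 - (-76)*(-1)/408 = 3 - 1*19/102 = 3 - 19/102 = 287/102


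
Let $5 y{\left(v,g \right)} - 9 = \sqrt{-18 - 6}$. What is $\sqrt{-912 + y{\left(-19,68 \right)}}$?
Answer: $\frac{\sqrt{-22755 + 10 i \sqrt{6}}}{5} \approx 0.016238 + 30.17 i$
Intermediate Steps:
$y{\left(v,g \right)} = \frac{9}{5} + \frac{2 i \sqrt{6}}{5}$ ($y{\left(v,g \right)} = \frac{9}{5} + \frac{\sqrt{-18 - 6}}{5} = \frac{9}{5} + \frac{\sqrt{-24}}{5} = \frac{9}{5} + \frac{2 i \sqrt{6}}{5}$)
$\sqrt{-912 + y{\left(-19,68 \right)}} = \sqrt{-912 + \left(\frac{9}{5} + \frac{2 i \sqrt{6}}{5}\right)} = \sqrt{- \frac{4551}{5} + \frac{2 i \sqrt{6}}{5}}$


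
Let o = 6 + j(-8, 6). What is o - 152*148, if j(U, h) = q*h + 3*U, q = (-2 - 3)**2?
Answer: -22364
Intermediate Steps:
q = 25 (q = (-5)**2 = 25)
j(U, h) = 3*U + 25*h (j(U, h) = 25*h + 3*U = 3*U + 25*h)
o = 132 (o = 6 + (3*(-8) + 25*6) = 6 + (-24 + 150) = 6 + 126 = 132)
o - 152*148 = 132 - 152*148 = 132 - 22496 = -22364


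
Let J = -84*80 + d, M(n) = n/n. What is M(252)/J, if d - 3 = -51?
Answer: -1/6768 ≈ -0.00014775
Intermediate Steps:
d = -48 (d = 3 - 51 = -48)
M(n) = 1
J = -6768 (J = -84*80 - 48 = -6720 - 48 = -6768)
M(252)/J = 1/(-6768) = 1*(-1/6768) = -1/6768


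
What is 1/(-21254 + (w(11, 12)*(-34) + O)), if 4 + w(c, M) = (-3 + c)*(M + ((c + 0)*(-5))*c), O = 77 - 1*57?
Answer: 1/140198 ≈ 7.1328e-6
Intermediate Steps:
O = 20 (O = 77 - 57 = 20)
w(c, M) = -4 + (-3 + c)*(M - 5*c²) (w(c, M) = -4 + (-3 + c)*(M + ((c + 0)*(-5))*c) = -4 + (-3 + c)*(M + (c*(-5))*c) = -4 + (-3 + c)*(M + (-5*c)*c) = -4 + (-3 + c)*(M - 5*c²))
1/(-21254 + (w(11, 12)*(-34) + O)) = 1/(-21254 + ((-4 - 5*11³ - 3*12 + 15*11² + 12*11)*(-34) + 20)) = 1/(-21254 + ((-4 - 5*1331 - 36 + 15*121 + 132)*(-34) + 20)) = 1/(-21254 + ((-4 - 6655 - 36 + 1815 + 132)*(-34) + 20)) = 1/(-21254 + (-4748*(-34) + 20)) = 1/(-21254 + (161432 + 20)) = 1/(-21254 + 161452) = 1/140198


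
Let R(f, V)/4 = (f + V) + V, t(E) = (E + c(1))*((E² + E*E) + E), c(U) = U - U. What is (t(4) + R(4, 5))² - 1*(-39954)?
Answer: 79954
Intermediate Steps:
c(U) = 0
t(E) = E*(E + 2*E²) (t(E) = (E + 0)*((E² + E*E) + E) = E*((E² + E²) + E) = E*(2*E² + E) = E*(E + 2*E²))
R(f, V) = 4*f + 8*V (R(f, V) = 4*((f + V) + V) = 4*((V + f) + V) = 4*(f + 2*V) = 4*f + 8*V)
(t(4) + R(4, 5))² - 1*(-39954) = (4²*(1 + 2*4) + (4*4 + 8*5))² - 1*(-39954) = (16*(1 + 8) + (16 + 40))² + 39954 = (16*9 + 56)² + 39954 = (144 + 56)² + 39954 = 200² + 39954 = 40000 + 39954 = 79954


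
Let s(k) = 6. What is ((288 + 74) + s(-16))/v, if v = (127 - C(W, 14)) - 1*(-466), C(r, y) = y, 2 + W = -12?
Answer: 368/579 ≈ 0.63558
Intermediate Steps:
W = -14 (W = -2 - 12 = -14)
v = 579 (v = (127 - 1*14) - 1*(-466) = (127 - 14) + 466 = 113 + 466 = 579)
((288 + 74) + s(-16))/v = ((288 + 74) + 6)/579 = (362 + 6)*(1/579) = 368*(1/579) = 368/579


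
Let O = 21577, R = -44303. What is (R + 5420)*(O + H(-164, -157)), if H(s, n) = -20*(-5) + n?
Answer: -836762160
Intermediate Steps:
H(s, n) = 100 + n (H(s, n) = -5*(-20) + n = 100 + n)
(R + 5420)*(O + H(-164, -157)) = (-44303 + 5420)*(21577 + (100 - 157)) = -38883*(21577 - 57) = -38883*21520 = -836762160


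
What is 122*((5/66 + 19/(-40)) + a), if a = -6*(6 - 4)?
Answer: -998387/660 ≈ -1512.7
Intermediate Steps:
a = -12 (a = -6*2 = -12)
122*((5/66 + 19/(-40)) + a) = 122*((5/66 + 19/(-40)) - 12) = 122*((5*(1/66) + 19*(-1/40)) - 12) = 122*((5/66 - 19/40) - 12) = 122*(-527/1320 - 12) = 122*(-16367/1320) = -998387/660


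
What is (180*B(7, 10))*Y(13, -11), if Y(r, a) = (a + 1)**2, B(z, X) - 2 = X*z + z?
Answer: 1422000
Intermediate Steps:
B(z, X) = 2 + z + X*z (B(z, X) = 2 + (X*z + z) = 2 + (z + X*z) = 2 + z + X*z)
Y(r, a) = (1 + a)**2
(180*B(7, 10))*Y(13, -11) = (180*(2 + 7 + 10*7))*(1 - 11)**2 = (180*(2 + 7 + 70))*(-10)**2 = (180*79)*100 = 14220*100 = 1422000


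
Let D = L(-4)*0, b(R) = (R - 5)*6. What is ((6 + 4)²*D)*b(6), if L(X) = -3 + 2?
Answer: 0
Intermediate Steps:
L(X) = -1
b(R) = -30 + 6*R (b(R) = (-5 + R)*6 = -30 + 6*R)
D = 0 (D = -1*0 = 0)
((6 + 4)²*D)*b(6) = ((6 + 4)²*0)*(-30 + 6*6) = (10²*0)*(-30 + 36) = (100*0)*6 = 0*6 = 0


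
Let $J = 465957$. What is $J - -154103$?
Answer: $620060$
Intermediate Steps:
$J - -154103 = 465957 - -154103 = 465957 + 154103 = 620060$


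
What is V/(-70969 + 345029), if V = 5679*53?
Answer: 300987/274060 ≈ 1.0983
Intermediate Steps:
V = 300987
V/(-70969 + 345029) = 300987/(-70969 + 345029) = 300987/274060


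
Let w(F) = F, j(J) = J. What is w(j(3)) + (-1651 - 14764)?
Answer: -16412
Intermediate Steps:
w(j(3)) + (-1651 - 14764) = 3 + (-1651 - 14764) = 3 - 16415 = -16412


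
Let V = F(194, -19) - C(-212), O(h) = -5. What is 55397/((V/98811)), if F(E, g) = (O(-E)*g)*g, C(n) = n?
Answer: -608203663/177 ≈ -3.4362e+6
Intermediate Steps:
F(E, g) = -5*g² (F(E, g) = (-5*g)*g = -5*g²)
V = -1593 (V = -5*(-19)² - 1*(-212) = -5*361 + 212 = -1805 + 212 = -1593)
55397/((V/98811)) = 55397/((-1593/98811)) = 55397/((-1593*1/98811)) = 55397/(-177/10979) = 55397*(-10979/177) = -608203663/177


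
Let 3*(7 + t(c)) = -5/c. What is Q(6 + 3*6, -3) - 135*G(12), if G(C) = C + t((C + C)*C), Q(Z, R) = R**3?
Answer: -22439/32 ≈ -701.22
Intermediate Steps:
t(c) = -7 - 5/(3*c) (t(c) = -7 + (-5/c)/3 = -7 - 5/(3*c))
G(C) = -7 + C - 5/(6*C**2) (G(C) = C + (-7 - 5*1/(C*(C + C))/3) = C + (-7 - 5*1/(2*C**2)/3) = C + (-7 - 5/(6*C**2)) = -7 + C - 5/(6*C**2))
Q(6 + 3*6, -3) - 135*G(12) = (-3)**3 - 135*(-7 + 12 - 5/6/12**2) = -27 - 135*(-7 + 12 - 5/6*1/144) = -27 - 135*(-7 + 12 - 5/864) = -27 - 135*4315/864 = -27 - 21575/32 = -22439/32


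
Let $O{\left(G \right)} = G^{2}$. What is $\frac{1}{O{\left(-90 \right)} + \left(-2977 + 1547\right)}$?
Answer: $\frac{1}{6670} \approx 0.00014993$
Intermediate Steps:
$\frac{1}{O{\left(-90 \right)} + \left(-2977 + 1547\right)} = \frac{1}{\left(-90\right)^{2} + \left(-2977 + 1547\right)} = \frac{1}{8100 - 1430} = \frac{1}{6670}$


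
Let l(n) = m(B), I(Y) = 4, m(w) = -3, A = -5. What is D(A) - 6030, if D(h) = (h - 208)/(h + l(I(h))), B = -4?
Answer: -48027/8 ≈ -6003.4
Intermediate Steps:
l(n) = -3
D(h) = (-208 + h)/(-3 + h) (D(h) = (h - 208)/(h - 3) = (-208 + h)/(-3 + h))
D(A) - 6030 = (-208 - 5)/(-3 - 5) - 6030 = -213/(-8) - 6030 = -1/8*(-213) - 6030 = 213/8 - 6030 = -48027/8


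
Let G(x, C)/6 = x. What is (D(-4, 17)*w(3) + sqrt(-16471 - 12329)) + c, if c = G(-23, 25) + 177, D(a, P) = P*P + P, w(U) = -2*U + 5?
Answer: -267 + 120*I*sqrt(2) ≈ -267.0 + 169.71*I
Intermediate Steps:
G(x, C) = 6*x
w(U) = 5 - 2*U
D(a, P) = P + P**2 (D(a, P) = P**2 + P = P + P**2)
c = 39 (c = 6*(-23) + 177 = -138 + 177 = 39)
(D(-4, 17)*w(3) + sqrt(-16471 - 12329)) + c = ((17*(1 + 17))*(5 - 2*3) + sqrt(-16471 - 12329)) + 39 = ((17*18)*(5 - 6) + sqrt(-28800)) + 39 = (306*(-1) + 120*I*sqrt(2)) + 39 = (-306 + 120*I*sqrt(2)) + 39 = -267 + 120*I*sqrt(2)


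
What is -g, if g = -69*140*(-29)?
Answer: -280140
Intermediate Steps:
g = 280140 (g = -9660*(-29) = 280140)
-g = -1*280140 = -280140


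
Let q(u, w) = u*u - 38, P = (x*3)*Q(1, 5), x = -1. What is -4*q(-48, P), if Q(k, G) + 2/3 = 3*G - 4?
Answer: -9064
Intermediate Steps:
Q(k, G) = -14/3 + 3*G (Q(k, G) = -2/3 + (3*G - 4) = -2/3 + (-4 + 3*G) = -14/3 + 3*G)
P = -31 (P = (-1*3)*(-14/3 + 3*5) = -3*(-14/3 + 15) = -3*31/3 = -31)
q(u, w) = -38 + u**2 (q(u, w) = u**2 - 38 = -38 + u**2)
-4*q(-48, P) = -4*(-38 + (-48)**2) = -4*(-38 + 2304) = -4*2266 = -9064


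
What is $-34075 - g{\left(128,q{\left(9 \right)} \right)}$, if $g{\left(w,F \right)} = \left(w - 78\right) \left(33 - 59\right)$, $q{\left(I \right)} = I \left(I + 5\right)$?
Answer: $-32775$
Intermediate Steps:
$q{\left(I \right)} = I \left(5 + I\right)$
$g{\left(w,F \right)} = 2028 - 26 w$ ($g{\left(w,F \right)} = \left(-78 + w\right) \left(-26\right) = 2028 - 26 w$)
$-34075 - g{\left(128,q{\left(9 \right)} \right)} = -34075 - \left(2028 - 3328\right) = -34075 - -1300 = -34075 + 1300 = -32775$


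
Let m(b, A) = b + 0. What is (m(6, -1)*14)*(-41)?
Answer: -3444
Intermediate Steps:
m(b, A) = b
(m(6, -1)*14)*(-41) = (6*14)*(-41) = 84*(-41) = -3444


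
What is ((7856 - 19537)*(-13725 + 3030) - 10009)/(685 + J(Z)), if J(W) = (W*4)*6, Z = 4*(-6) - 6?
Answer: -124918286/35 ≈ -3.5691e+6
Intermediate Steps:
Z = -30 (Z = -24 - 6 = -30)
J(W) = 24*W (J(W) = (4*W)*6 = 24*W)
((7856 - 19537)*(-13725 + 3030) - 10009)/(685 + J(Z)) = ((7856 - 19537)*(-13725 + 3030) - 10009)/(685 + 24*(-30)) = (-11681*(-10695) - 10009)/(685 - 720) = (124928295 - 10009)/(-35) = 124918286*(-1/35) = -124918286/35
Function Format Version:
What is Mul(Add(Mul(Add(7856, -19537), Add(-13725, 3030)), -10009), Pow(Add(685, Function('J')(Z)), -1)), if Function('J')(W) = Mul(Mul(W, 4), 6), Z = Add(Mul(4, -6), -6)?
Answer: Rational(-124918286, 35) ≈ -3.5691e+6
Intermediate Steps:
Z = -30 (Z = Add(-24, -6) = -30)
Function('J')(W) = Mul(24, W) (Function('J')(W) = Mul(Mul(4, W), 6) = Mul(24, W))
Mul(Add(Mul(Add(7856, -19537), Add(-13725, 3030)), -10009), Pow(Add(685, Function('J')(Z)), -1)) = Mul(Add(Mul(Add(7856, -19537), Add(-13725, 3030)), -10009), Pow(Add(685, Mul(24, -30)), -1)) = Mul(Add(Mul(-11681, -10695), -10009), Pow(Add(685, -720), -1)) = Mul(Add(124928295, -10009), Pow(-35, -1)) = Mul(124918286, Rational(-1, 35)) = Rational(-124918286, 35)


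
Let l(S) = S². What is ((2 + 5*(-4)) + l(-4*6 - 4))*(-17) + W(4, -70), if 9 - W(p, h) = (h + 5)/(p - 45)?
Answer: -533598/41 ≈ -13015.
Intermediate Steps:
W(p, h) = 9 - (5 + h)/(-45 + p) (W(p, h) = 9 - (h + 5)/(p - 45) = 9 - (5 + h)/(-45 + p))
((2 + 5*(-4)) + l(-4*6 - 4))*(-17) + W(4, -70) = ((2 + 5*(-4)) + (-4*6 - 4)²)*(-17) + (-410 - 1*(-70) + 9*4)/(-45 + 4) = ((2 - 20) + (-24 - 4)²)*(-17) + (-410 + 70 + 36)/(-41) = (-18 + (-28)²)*(-17) - 1/41*(-304) = (-18 + 784)*(-17) + 304/41 = 766*(-17) + 304/41 = -13022 + 304/41 = -533598/41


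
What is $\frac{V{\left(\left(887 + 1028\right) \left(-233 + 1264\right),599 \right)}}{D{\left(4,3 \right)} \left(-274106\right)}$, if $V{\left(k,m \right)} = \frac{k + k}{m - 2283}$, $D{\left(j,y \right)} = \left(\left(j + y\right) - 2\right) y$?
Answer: $\frac{394873}{692391756} \approx 0.0005703$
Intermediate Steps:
$D{\left(j,y \right)} = y \left(-2 + j + y\right)$ ($D{\left(j,y \right)} = \left(-2 + j + y\right) y = y \left(-2 + j + y\right)$)
$V{\left(k,m \right)} = \frac{2 k}{-2283 + m}$
$\frac{V{\left(\left(887 + 1028\right) \left(-233 + 1264\right),599 \right)}}{D{\left(4,3 \right)} \left(-274106\right)} = \frac{2 \left(887 + 1028\right) \left(-233 + 1264\right) \frac{1}{-2283 + 599}}{3 \left(-2 + 4 + 3\right) \left(-274106\right)} = \frac{2 \cdot 1915 \cdot 1031 \frac{1}{-1684}}{3 \cdot 5 \left(-274106\right)} = \frac{2 \cdot 1974365 \left(- \frac{1}{1684}\right)}{15 \left(-274106\right)} = - \frac{1974365}{842 \left(-4111590\right)} = \left(- \frac{1974365}{842}\right) \left(- \frac{1}{4111590}\right) = \frac{394873}{692391756}$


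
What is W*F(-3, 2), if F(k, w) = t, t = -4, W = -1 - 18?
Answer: 76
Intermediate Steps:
W = -19
F(k, w) = -4
W*F(-3, 2) = -19*(-4) = 76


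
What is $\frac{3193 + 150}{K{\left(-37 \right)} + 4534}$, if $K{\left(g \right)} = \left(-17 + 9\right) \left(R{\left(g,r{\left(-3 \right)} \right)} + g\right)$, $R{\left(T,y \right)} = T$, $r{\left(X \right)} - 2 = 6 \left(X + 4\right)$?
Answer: $\frac{3343}{5126} \approx 0.65217$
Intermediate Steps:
$r{\left(X \right)} = 26 + 6 X$ ($r{\left(X \right)} = 2 + 6 \left(X + 4\right) = 2 + 6 \left(4 + X\right) = 2 + \left(24 + 6 X\right) = 26 + 6 X$)
$K{\left(g \right)} = - 16 g$ ($K{\left(g \right)} = \left(-17 + 9\right) \left(g + g\right) = - 8 \cdot 2 g = - 16 g$)
$\frac{3193 + 150}{K{\left(-37 \right)} + 4534} = \frac{3193 + 150}{\left(-16\right) \left(-37\right) + 4534} = \frac{3343}{592 + 4534} = \frac{3343}{5126}$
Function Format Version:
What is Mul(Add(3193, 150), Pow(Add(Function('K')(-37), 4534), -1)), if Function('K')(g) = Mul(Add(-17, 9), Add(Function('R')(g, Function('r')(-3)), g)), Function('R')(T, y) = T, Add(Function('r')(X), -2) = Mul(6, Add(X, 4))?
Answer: Rational(3343, 5126) ≈ 0.65217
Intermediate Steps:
Function('r')(X) = Add(26, Mul(6, X)) (Function('r')(X) = Add(2, Mul(6, Add(X, 4))) = Add(2, Mul(6, Add(4, X))) = Add(2, Add(24, Mul(6, X))) = Add(26, Mul(6, X)))
Function('K')(g) = Mul(-16, g) (Function('K')(g) = Mul(Add(-17, 9), Add(g, g)) = Mul(-8, Mul(2, g)) = Mul(-16, g))
Mul(Add(3193, 150), Pow(Add(Function('K')(-37), 4534), -1)) = Mul(Add(3193, 150), Pow(Add(Mul(-16, -37), 4534), -1)) = Mul(3343, Pow(Add(592, 4534), -1)) = Mul(3343, Pow(5126, -1)) = Mul(3343, Rational(1, 5126)) = Rational(3343, 5126)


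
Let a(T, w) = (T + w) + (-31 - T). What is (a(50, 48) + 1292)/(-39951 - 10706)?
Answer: -1309/50657 ≈ -0.025840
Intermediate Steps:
a(T, w) = -31 + w
(a(50, 48) + 1292)/(-39951 - 10706) = ((-31 + 48) + 1292)/(-39951 - 10706) = (17 + 1292)/(-50657) = 1309*(-1/50657) = -1309/50657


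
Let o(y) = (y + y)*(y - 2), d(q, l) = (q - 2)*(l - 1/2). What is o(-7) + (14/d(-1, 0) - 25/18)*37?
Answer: 7559/18 ≈ 419.94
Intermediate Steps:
d(q, l) = (-2 + q)*(-½ + l) (d(q, l) = (-2 + q)*(l - 1*½) = (-2 + q)*(l - ½) = (-2 + q)*(-½ + l))
o(y) = 2*y*(-2 + y) (o(y) = (2*y)*(-2 + y) = 2*y*(-2 + y))
o(-7) + (14/d(-1, 0) - 25/18)*37 = 2*(-7)*(-2 - 7) + (14/(1 - 2*0 - ½*(-1) + 0*(-1)) - 25/18)*37 = 2*(-7)*(-9) + (14/(1 + 0 + ½ + 0) - 25*1/18)*37 = 126 + (14/(3/2) - 25/18)*37 = 126 + (14*(⅔) - 25/18)*37 = 126 + (28/3 - 25/18)*37 = 126 + (143/18)*37 = 126 + 5291/18 = 7559/18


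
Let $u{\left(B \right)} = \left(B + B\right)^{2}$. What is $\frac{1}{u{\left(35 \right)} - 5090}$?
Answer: $- \frac{1}{190} \approx -0.0052632$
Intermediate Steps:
$u{\left(B \right)} = 4 B^{2}$ ($u{\left(B \right)} = \left(2 B\right)^{2} = 4 B^{2}$)
$\frac{1}{u{\left(35 \right)} - 5090} = \frac{1}{4 \cdot 35^{2} - 5090} = \frac{1}{4 \cdot 1225 - 5090} = \frac{1}{4900 - 5090} = \frac{1}{-190} = - \frac{1}{190}$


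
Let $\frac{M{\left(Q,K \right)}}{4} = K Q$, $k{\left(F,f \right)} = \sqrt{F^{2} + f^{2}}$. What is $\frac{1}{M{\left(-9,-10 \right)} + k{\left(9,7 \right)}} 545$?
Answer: $\frac{19620}{12947} - \frac{109 \sqrt{130}}{25894} \approx 1.4674$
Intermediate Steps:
$M{\left(Q,K \right)} = 4 K Q$
$\frac{1}{M{\left(-9,-10 \right)} + k{\left(9,7 \right)}} 545 = \frac{1}{4 \left(-10\right) \left(-9\right) + \sqrt{9^{2} + 7^{2}}} \cdot 545 = \frac{1}{360 + \sqrt{81 + 49}} \cdot 545 = \frac{1}{360 + \sqrt{130}} \cdot 545 = \frac{545}{360 + \sqrt{130}}$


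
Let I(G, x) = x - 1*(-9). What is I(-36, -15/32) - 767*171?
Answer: -4196751/32 ≈ -1.3115e+5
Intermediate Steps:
I(G, x) = 9 + x (I(G, x) = x + 9 = 9 + x)
I(-36, -15/32) - 767*171 = (9 - 15/32) - 767*171 = (9 - 15*1/32) - 131157 = (9 - 15/32) - 131157 = 273/32 - 131157 = -4196751/32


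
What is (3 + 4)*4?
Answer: 28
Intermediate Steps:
(3 + 4)*4 = 7*4 = 28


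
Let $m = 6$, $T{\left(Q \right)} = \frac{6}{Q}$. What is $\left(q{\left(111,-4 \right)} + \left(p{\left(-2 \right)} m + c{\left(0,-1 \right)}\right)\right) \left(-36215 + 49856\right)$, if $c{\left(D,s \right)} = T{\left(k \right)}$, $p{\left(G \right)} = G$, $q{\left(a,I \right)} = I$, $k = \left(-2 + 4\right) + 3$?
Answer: $- \frac{1009434}{5} \approx -2.0189 \cdot 10^{5}$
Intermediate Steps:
$k = 5$ ($k = 2 + 3 = 5$)
$c{\left(D,s \right)} = \frac{6}{5}$
$\left(q{\left(111,-4 \right)} + \left(p{\left(-2 \right)} m + c{\left(0,-1 \right)}\right)\right) \left(-36215 + 49856\right) = \left(-4 + \left(\left(-2\right) 6 + \frac{6}{5}\right)\right) \left(-36215 + 49856\right) = \left(-4 + \left(-12 + \frac{6}{5}\right)\right) 13641 = \left(-4 - \frac{54}{5}\right) 13641 = \left(- \frac{74}{5}\right) 13641 = - \frac{1009434}{5}$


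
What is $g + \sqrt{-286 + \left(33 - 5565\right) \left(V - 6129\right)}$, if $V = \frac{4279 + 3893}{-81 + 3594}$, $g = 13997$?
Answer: $13997 + \frac{\sqrt{46474749073694}}{1171} \approx 19819.0$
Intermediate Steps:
$V = \frac{2724}{1171}$ ($V = \frac{8172}{3513} = 8172 \cdot \frac{1}{3513} = \frac{2724}{1171} \approx 2.3262$)
$g + \sqrt{-286 + \left(33 - 5565\right) \left(V - 6129\right)} = 13997 + \sqrt{-286 + \left(33 - 5565\right) \left(\frac{2724}{1171} - 6129\right)} = 13997 + \sqrt{-286 - - \frac{39688421220}{1171}} = 13997 + \sqrt{-286 + \frac{39688421220}{1171}} = 13997 + \sqrt{\frac{39688086314}{1171}} = 13997 + \frac{\sqrt{46474749073694}}{1171}$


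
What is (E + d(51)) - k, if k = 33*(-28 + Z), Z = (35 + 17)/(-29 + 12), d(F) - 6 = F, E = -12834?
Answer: -199785/17 ≈ -11752.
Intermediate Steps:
d(F) = 6 + F
Z = -52/17 (Z = 52/(-17) = 52*(-1/17) = -52/17 ≈ -3.0588)
k = -17424/17 (k = 33*(-28 - 52/17) = 33*(-528/17) = -17424/17 ≈ -1024.9)
(E + d(51)) - k = (-12834 + (6 + 51)) - 1*(-17424/17) = (-12834 + 57) + 17424/17 = -12777 + 17424/17 = -199785/17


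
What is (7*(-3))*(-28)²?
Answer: -16464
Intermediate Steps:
(7*(-3))*(-28)² = -21*784 = -16464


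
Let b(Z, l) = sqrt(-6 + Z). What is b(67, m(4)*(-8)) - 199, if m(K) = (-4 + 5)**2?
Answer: -199 + sqrt(61) ≈ -191.19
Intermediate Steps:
m(K) = 1 (m(K) = 1**2 = 1)
b(67, m(4)*(-8)) - 199 = sqrt(-6 + 67) - 199 = sqrt(61) - 199 = -199 + sqrt(61)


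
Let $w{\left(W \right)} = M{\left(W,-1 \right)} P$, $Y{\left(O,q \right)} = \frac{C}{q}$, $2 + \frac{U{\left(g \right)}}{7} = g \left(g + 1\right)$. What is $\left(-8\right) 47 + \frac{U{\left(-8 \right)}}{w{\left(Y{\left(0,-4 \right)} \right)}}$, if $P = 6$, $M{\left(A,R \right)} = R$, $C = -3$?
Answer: $-439$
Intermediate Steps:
$U{\left(g \right)} = -14 + 7 g \left(1 + g\right)$ ($U{\left(g \right)} = -14 + 7 g \left(g + 1\right) = -14 + 7 g \left(1 + g\right)$)
$Y{\left(O,q \right)} = - \frac{3}{q}$
$w{\left(W \right)} = -6$ ($w{\left(W \right)} = \left(-1\right) 6 = -6$)
$\left(-8\right) 47 + \frac{U{\left(-8 \right)}}{w{\left(Y{\left(0,-4 \right)} \right)}} = \left(-8\right) 47 + \frac{-14 + 7 \left(-8\right) + 7 \left(-8\right)^{2}}{-6} = -376 + \left(-14 - 56 + 7 \cdot 64\right) \left(- \frac{1}{6}\right) = -376 + \left(-14 - 56 + 448\right) \left(- \frac{1}{6}\right) = -376 + 378 \left(- \frac{1}{6}\right) = -376 - 63 = -439$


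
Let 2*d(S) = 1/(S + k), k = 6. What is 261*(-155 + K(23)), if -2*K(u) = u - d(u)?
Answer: -173817/4 ≈ -43454.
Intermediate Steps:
d(S) = 1/(2*(6 + S)) (d(S) = 1/(2*(S + 6)) = 1/(2*(6 + S)))
K(u) = -u/2 + 1/(4*(6 + u)) (K(u) = -(u - 1/(2*(6 + u)))/2 = -u/2 + 1/(4*(6 + u)))
261*(-155 + K(23)) = 261*(-155 + (1 - 2*23*(6 + 23))/(4*(6 + 23))) = 261*(-155 + (¼)*(1 - 2*23*29)/29) = 261*(-155 + (¼)*(1/29)*(1 - 1334)) = 261*(-155 + (¼)*(1/29)*(-1333)) = 261*(-155 - 1333/116) = 261*(-19313/116) = -173817/4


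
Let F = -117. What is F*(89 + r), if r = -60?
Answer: -3393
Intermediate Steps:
F*(89 + r) = -117*(89 - 60) = -117*29 = -3393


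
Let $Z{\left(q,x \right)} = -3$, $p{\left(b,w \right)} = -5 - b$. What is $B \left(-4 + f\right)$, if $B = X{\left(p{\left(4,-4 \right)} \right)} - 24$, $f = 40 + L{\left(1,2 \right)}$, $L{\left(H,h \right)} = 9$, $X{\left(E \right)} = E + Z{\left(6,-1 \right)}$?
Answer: $-1620$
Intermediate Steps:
$X{\left(E \right)} = -3 + E$ ($X{\left(E \right)} = E - 3 = -3 + E$)
$f = 49$ ($f = 40 + 9 = 49$)
$B = -36$ ($B = \left(-3 - 9\right) - 24 = -12 - 24 = -36$)
$B \left(-4 + f\right) = - 36 \left(-4 + 49\right) = \left(-36\right) 45 = -1620$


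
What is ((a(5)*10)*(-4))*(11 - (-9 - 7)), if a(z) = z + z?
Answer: -10800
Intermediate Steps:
a(z) = 2*z
((a(5)*10)*(-4))*(11 - (-9 - 7)) = (((2*5)*10)*(-4))*(11 - (-9 - 7)) = ((10*10)*(-4))*(11 - 1*(-16)) = (100*(-4))*(11 + 16) = -400*27 = -10800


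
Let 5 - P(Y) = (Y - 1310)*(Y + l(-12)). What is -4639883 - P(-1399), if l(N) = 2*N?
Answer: -784981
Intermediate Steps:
P(Y) = 5 - (-1310 + Y)*(-24 + Y) (P(Y) = 5 - (Y - 1310)*(Y + 2*(-12)) = 5 - (-1310 + Y)*(Y - 24) = 5 - (-1310 + Y)*(-24 + Y))
-4639883 - P(-1399) = -4639883 - (-31435 - 1*(-1399)² + 1334*(-1399)) = -4639883 - (-31435 - 1*1957201 - 1866266) = -4639883 - (-31435 - 1957201 - 1866266) = -4639883 - 1*(-3854902) = -4639883 + 3854902 = -784981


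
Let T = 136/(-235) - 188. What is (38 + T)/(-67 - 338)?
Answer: 35386/95175 ≈ 0.37180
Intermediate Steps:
T = -44316/235 (T = 136*(-1/235) - 188 = -136/235 - 188 = -44316/235 ≈ -188.58)
(38 + T)/(-67 - 338) = (38 - 44316/235)/(-67 - 338) = -35386/235/(-405) = -35386/235*(-1/405) = 35386/95175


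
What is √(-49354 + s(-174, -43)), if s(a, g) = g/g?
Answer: I*√49353 ≈ 222.16*I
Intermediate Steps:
s(a, g) = 1
√(-49354 + s(-174, -43)) = √(-49354 + 1) = √(-49353) = I*√49353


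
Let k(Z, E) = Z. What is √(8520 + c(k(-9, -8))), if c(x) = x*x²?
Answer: 7*√159 ≈ 88.267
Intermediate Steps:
c(x) = x³
√(8520 + c(k(-9, -8))) = √(8520 + (-9)³) = √(8520 - 729) = √7791 = 7*√159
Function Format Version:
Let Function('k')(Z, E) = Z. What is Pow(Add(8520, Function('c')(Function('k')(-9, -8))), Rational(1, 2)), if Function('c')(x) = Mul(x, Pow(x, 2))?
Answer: Mul(7, Pow(159, Rational(1, 2))) ≈ 88.267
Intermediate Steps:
Function('c')(x) = Pow(x, 3)
Pow(Add(8520, Function('c')(Function('k')(-9, -8))), Rational(1, 2)) = Pow(Add(8520, Pow(-9, 3)), Rational(1, 2)) = Pow(Add(8520, -729), Rational(1, 2)) = Pow(7791, Rational(1, 2)) = Mul(7, Pow(159, Rational(1, 2)))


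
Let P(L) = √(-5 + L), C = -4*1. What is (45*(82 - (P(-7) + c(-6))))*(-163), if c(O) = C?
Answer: -630810 + 14670*I*√3 ≈ -6.3081e+5 + 25409.0*I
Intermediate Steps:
C = -4
c(O) = -4
(45*(82 - (P(-7) + c(-6))))*(-163) = (45*(82 - (√(-5 - 7) - 4)))*(-163) = (45*(82 - (√(-12) - 4)))*(-163) = (45*(82 - (2*I*√3 - 4)))*(-163) = (45*(82 - (-4 + 2*I*√3)))*(-163) = (45*(82 + (4 - 2*I*√3)))*(-163) = (45*(86 - 2*I*√3))*(-163) = (3870 - 90*I*√3)*(-163) = -630810 + 14670*I*√3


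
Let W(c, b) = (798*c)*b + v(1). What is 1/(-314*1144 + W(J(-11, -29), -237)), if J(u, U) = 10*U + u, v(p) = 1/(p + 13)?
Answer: 14/791947941 ≈ 1.7678e-8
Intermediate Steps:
v(p) = 1/(13 + p)
J(u, U) = u + 10*U
W(c, b) = 1/14 + 798*b*c (W(c, b) = (798*c)*b + 1/(13 + 1) = 798*b*c + 1/14 = 1/14 + 798*b*c)
1/(-314*1144 + W(J(-11, -29), -237)) = 1/(-314*1144 + (1/14 + 798*(-237)*(-11 + 10*(-29)))) = 1/(-359216 + (1/14 + 798*(-237)*(-11 - 290))) = 1/(-359216 + (1/14 + 798*(-237)*(-301))) = 1/(-359216 + (1/14 + 56926926)) = 1/(-359216 + 796976965/14) = 1/(791947941/14) = 14/791947941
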